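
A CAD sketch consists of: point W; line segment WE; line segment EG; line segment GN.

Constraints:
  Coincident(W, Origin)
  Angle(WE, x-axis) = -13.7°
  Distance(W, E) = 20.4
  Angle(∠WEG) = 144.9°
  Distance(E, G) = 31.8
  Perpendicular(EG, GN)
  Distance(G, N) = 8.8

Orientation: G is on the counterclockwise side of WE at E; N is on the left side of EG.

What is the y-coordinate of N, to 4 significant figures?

14.96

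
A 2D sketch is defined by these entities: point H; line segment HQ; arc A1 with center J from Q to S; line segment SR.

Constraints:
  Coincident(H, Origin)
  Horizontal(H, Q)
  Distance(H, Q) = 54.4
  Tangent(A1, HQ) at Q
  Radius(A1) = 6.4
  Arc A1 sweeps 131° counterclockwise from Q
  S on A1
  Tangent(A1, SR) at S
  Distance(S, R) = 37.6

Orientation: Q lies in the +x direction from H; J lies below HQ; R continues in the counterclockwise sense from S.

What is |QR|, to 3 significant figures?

43.7

On A1, Q sits at bearing 90° from J; a 131° counterclockwise sweep puts S at bearing 221°, so S = J + 6.4·(cos 221°, sin 221°) = (49.6, -10.6). Tangency of A1 to SR means the radius JS is perpendicular to SR, so SR runs along (−sin 221°, cos 221°); with |SR| = 37.6, R = (74.2, -39.0). Then |QR| = |R − Q| = 43.7.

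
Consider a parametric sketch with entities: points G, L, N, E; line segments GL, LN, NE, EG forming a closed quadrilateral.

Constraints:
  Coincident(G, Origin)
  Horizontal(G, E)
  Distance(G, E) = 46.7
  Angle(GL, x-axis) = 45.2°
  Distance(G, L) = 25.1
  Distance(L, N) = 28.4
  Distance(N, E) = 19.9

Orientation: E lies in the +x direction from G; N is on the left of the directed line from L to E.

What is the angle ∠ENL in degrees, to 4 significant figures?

87.79°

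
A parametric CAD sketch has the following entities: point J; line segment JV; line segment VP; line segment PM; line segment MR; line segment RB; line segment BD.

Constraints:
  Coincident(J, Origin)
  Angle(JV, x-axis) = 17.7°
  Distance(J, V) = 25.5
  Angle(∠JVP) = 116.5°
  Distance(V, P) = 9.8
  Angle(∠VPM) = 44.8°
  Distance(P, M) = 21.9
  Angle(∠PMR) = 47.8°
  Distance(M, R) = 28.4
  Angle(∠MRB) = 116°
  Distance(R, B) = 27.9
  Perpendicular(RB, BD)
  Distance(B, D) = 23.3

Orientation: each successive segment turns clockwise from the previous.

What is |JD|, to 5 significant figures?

49.206

J is at the origin; JV runs at 17.7° with length 25.5, so V = (24.293, 7.7528). ∠JVP = 116.5° gives VP at -45.800° from the x-axis; with |VP| = 9.8, P = (31.125, 0.72712). ∠VPM = 44.8° gives PM at 179.00° from the x-axis; with |PM| = 21.9, M = (9.2284, 1.1093). ∠PMR = 47.8° gives MR at 46.800° from the x-axis; with |MR| = 28.4, R = (28.670, 21.812). ∠MRB = 116.0° gives RB at -17.200° from the x-axis; with |RB| = 27.9, B = (55.322, 13.562). The perpendicularity gives BD at right angles to RB, so BD runs at -107.20°; with |BD| = 23.3, D = (48.432, -8.6962). Then |JD| = |D − J| = 49.206.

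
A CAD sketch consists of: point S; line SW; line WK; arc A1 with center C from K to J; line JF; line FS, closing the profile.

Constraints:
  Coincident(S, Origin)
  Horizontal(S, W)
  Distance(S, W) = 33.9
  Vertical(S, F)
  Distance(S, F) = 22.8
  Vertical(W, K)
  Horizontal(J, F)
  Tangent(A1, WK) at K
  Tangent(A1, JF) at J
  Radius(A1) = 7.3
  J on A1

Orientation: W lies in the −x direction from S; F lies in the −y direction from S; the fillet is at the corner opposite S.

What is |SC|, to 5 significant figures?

30.787

S is at the origin; S and W share the same y with |SW| = 33.9 and W on the −x side, so W = (-33.900, 0.0000). SF is vertical with |SF| = 22.8 and F on the −y side, so F = (0.0000, -22.800). The virtual corner opposite S is at (-33.900, -22.800). Since A1 is tangent to WK there, CK ⟂ WK and A1 meets JF tangentially, so CJ is at right angles to JF, with radius 7.3, so the center C sits 7.3 in from both sides at C = (-26.600, -15.500). Then |SC| = |C − S| = 30.787.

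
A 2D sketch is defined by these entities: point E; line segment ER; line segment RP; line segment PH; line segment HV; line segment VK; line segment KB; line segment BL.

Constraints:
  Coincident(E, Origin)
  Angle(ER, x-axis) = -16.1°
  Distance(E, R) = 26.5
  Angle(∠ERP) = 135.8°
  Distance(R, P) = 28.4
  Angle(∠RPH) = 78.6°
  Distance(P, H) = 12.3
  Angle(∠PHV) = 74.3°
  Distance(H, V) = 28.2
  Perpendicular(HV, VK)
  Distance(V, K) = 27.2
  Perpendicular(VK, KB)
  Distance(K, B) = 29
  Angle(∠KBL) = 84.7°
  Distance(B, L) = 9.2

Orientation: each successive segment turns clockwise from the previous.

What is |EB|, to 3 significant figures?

65.5

E is at the origin; ER runs at -16.1° with length 26.5, so R = (25.5, -7.35). ∠ERP = 135.8° gives RP at -60.3° from the x-axis; with |RP| = 28.4, P = (39.5, -32.0). ∠RPH = 78.6° gives PH at -162° from the x-axis; with |PH| = 12.3, H = (27.9, -35.9). ∠PHV = 74.3° gives HV at 92.6° from the x-axis; with |HV| = 28.2, V = (26.6, -7.71). The perpendicularity gives VK at right angles to HV, so VK runs at 2.60°; with |VK| = 27.2, K = (53.7, -6.48). VK ⟂ KB, so KB runs at -87.4°; with |KB| = 29.0, B = (55.1, -35.4). Then |EB| = |B − E| = 65.5.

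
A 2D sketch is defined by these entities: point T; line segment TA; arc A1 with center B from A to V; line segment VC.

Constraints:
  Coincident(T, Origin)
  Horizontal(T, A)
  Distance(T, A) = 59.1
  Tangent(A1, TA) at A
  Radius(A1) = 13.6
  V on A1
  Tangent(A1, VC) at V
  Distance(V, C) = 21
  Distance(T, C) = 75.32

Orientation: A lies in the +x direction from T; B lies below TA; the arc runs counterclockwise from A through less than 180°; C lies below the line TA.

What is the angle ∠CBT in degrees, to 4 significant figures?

116.8°

T is at the origin; T and A share the same y with |TA| = 59.1 and A on the +x side, so A = (59.10, 0.000). Since A1 is tangent to TA there, BA ⟂ TA, so B = A + (0, -13.6) = (59.10, -13.60). Since BV ⟂ VC (tangency), |BC| = √(13.6² + 21.0²) = 25.02 regardless of where V sits on A1. So C lies on both circle(T, 75.32) and circle(B, 25.02); the below-TA intersection is C = (65.10, -37.89). V is the foot of the tangent from C: V = (49.79, -23.51).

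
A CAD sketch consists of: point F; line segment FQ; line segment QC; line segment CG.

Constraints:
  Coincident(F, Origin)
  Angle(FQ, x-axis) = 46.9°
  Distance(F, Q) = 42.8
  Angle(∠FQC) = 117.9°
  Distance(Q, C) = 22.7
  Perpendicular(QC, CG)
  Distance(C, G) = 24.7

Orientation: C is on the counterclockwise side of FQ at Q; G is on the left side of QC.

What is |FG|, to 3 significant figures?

44.7

F is at the origin; FQ runs at 46.9° with length 42.8, so Q = 42.8·(cos 46.9°, sin 46.9°) = (29.2, 31.3). ∠FQC = 117.9°, so QC runs at 46.9° + (180° − 117.9°) = 109° from the x-axis; with |QC| = 22.7, C = Q + 22.7·(cos 109°, sin 109°) = (21.9, 52.7). QC ⟂ CG; with |CG| = 24.7 on the left of QC, G = C + 24.7·(-0.946, -0.326) = (-1.50, 44.7). Then |FG| = |G − F| = 44.7.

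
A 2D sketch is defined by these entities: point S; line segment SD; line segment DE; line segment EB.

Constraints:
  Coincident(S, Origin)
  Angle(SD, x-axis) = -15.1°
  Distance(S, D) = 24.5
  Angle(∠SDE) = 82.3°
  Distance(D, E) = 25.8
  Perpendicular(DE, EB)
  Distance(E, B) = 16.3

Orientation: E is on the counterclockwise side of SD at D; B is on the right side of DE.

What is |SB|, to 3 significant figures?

46.4

S is at the origin; SD runs at -15.1° with length 24.5, so D = 24.5·(cos -15.1°, sin -15.1°) = (23.7, -6.38). ∠SDE = 82.3°, so DE runs at -15.1° + (180° − 82.3°) = 82.6° from the x-axis; with |DE| = 25.8, E = D + 25.8·(cos 82.6°, sin 82.6°) = (27.0, 19.2). DE is perpendicular to EB; with |EB| = 16.3 on the right of DE, B = E + 16.3·(0.992, -0.129) = (43.1, 17.1). Then |SB| = |B − S| = 46.4.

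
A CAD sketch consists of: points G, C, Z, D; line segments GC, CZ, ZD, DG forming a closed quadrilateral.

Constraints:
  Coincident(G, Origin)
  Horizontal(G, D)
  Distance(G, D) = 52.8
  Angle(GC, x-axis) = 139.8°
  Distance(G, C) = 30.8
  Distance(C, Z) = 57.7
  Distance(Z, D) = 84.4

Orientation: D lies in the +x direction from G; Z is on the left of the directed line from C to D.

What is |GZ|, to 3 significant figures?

70.0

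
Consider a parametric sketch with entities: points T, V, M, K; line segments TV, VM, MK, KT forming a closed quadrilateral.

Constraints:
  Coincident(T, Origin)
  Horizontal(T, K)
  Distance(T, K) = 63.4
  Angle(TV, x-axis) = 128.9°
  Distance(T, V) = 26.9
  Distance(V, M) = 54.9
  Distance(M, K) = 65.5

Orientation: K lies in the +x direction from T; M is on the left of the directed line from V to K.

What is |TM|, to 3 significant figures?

60.5

Checks: |VM| = 54.90 ✓; |MK| = 65.50 ✓.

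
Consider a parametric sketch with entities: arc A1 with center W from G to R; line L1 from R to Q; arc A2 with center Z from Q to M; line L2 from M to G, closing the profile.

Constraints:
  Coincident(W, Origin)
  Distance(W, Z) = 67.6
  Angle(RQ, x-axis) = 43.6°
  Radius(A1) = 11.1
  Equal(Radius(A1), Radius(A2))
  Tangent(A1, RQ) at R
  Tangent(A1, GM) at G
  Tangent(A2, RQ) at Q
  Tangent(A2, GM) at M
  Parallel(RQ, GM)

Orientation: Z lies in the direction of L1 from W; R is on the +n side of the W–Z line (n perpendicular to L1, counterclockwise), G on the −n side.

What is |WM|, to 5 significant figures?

68.505

The slot axis is L1's direction at 43.6°, so u = (cos 43.6°, sin 43.6°) = (0.72417, 0.68962) and n = (−sin 43.6°, cos 43.6°) = (-0.68962, 0.72417). W is at the origin and Z lies 67.6 along u from W, so Z = 67.6·u = (48.954, 46.618). Tangency of A1 to both parallel lines with radius 11.1 puts R and G at W ± 11.1·n: R = (-7.6548, 8.0383), G = (7.6548, -8.0383). Equal radii place Q and M the same way about Z: Q = Z + 11.1·n = (41.299, 54.657), M = Z − 11.1·n = (56.609, 38.580). Then |WM| = |M − W| = 68.505.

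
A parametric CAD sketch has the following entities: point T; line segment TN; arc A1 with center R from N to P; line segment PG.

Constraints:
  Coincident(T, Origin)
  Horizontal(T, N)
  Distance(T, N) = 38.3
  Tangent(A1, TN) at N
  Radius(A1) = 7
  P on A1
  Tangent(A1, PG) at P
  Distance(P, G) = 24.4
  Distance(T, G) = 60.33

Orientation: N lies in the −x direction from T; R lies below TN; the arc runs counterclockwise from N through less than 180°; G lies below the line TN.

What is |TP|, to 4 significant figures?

45.00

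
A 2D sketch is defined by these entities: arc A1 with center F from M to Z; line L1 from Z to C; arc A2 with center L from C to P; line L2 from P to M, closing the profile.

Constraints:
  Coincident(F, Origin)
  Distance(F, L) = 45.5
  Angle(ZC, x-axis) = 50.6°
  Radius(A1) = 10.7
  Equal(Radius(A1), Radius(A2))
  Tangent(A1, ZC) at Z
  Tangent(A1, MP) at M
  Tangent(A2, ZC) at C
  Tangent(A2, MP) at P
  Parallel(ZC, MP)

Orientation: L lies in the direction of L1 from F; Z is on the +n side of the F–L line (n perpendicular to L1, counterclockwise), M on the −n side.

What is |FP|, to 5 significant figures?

46.741

Tangency of A1 to both parallel lines with radius 10.7 puts Z and M at F ± 10.7·n: Z = (-8.2682, 6.7916), M = (8.2682, -6.7916). Equal radii place C and P the same way about L: C = L + 10.7·n = (20.612, 41.951), P = L − 10.7·n = (37.148, 28.368). Then |FP| = |P − F| = 46.741.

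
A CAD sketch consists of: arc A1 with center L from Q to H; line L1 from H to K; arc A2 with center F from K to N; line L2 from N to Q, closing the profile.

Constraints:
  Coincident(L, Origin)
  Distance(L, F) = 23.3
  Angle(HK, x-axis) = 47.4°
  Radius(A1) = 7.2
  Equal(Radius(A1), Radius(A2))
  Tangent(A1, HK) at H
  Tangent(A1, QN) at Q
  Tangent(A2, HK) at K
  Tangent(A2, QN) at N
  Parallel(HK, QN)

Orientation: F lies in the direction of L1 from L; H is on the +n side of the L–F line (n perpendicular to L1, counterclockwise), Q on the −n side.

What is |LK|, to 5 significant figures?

24.387

The slot axis is L1's direction at 47.4°, so u = (cos 47.4°, sin 47.4°) = (0.67688, 0.73610) and n = (−sin 47.4°, cos 47.4°) = (-0.73610, 0.67688). L is at the origin and F lies 23.3 along u from L, so F = 23.3·u = (15.771, 17.151). Tangency of A1 to both parallel lines with radius 7.2 puts H and Q at L ± 7.2·n: H = (-5.2999, 4.8735), Q = (5.2999, -4.8735). Equal radii place K and N the same way about F: K = F + 7.2·n = (10.471, 22.025), N = F − 7.2·n = (21.071, 12.278). Then |LK| = |K − L| = 24.387.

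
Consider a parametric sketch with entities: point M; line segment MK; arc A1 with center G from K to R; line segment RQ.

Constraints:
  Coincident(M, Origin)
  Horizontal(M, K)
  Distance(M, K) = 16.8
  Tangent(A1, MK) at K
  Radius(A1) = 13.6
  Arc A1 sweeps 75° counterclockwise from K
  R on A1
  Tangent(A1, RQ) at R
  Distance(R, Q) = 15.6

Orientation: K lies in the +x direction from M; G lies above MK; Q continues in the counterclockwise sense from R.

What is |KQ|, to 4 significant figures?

30.45

M is at the origin; M and K share the same y with |MK| = 16.8 and K on the +x side, so K = (16.80, 0.000). The tangent condition forces GK to be normal to MK, so G = K + (0, 13.6) = (16.80, 13.60). On A1, K sits at bearing -90° from G; a 75° counterclockwise sweep puts R at bearing -15°, so R = G + 13.6·(cos -15°, sin -15°) = (29.94, 10.08). Tangency of A1 to RQ means the radius GR is perpendicular to RQ, so RQ runs along (−sin -15°, cos -15°); with |RQ| = 15.6, Q = (33.97, 25.15). Then |KQ| = |Q − K| = 30.45.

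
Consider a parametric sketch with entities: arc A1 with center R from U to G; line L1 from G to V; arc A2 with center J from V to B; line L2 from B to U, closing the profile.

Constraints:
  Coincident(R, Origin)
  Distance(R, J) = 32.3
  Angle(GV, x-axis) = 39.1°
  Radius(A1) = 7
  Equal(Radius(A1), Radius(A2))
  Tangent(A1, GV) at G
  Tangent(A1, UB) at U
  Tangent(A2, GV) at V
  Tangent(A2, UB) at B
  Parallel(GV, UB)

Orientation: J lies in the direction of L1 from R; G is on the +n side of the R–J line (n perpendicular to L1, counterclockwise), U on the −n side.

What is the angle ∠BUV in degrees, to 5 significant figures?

23.434°

Tangency of A1 to both parallel lines with radius 7.0 puts G and U at R ± 7.0·n: G = (-4.4147, 5.4323), U = (4.4147, -5.4323). Equal radii place V and B the same way about J: V = J + 7.0·n = (20.652, 25.803), B = J − 7.0·n = (29.481, 14.939). Then cos ∠BUV = UB·UV / (|UB||UV|), giving 23.434°.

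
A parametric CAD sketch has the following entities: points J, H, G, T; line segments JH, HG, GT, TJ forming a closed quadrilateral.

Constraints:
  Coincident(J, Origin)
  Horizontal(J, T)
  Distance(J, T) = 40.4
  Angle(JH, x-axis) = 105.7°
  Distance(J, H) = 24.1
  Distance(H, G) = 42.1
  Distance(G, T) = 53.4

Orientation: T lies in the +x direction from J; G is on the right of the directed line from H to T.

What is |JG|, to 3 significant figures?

21.1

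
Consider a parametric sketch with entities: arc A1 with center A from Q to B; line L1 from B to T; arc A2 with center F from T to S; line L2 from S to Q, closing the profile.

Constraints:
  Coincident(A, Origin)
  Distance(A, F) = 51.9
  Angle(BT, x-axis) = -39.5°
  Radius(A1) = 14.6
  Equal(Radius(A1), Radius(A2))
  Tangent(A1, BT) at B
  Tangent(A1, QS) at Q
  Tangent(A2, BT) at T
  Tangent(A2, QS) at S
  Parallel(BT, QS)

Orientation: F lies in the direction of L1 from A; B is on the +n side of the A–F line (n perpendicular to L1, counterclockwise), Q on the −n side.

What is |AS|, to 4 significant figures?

53.91

Tangency of A1 to both parallel lines with radius 14.6 puts B and Q at A ± 14.6·n: B = (9.287, 11.27), Q = (-9.287, -11.27). Equal radii place T and S the same way about F: T = F + 14.6·n = (49.33, -21.75), S = F − 14.6·n = (30.76, -44.28). Then |AS| = |S − A| = 53.91.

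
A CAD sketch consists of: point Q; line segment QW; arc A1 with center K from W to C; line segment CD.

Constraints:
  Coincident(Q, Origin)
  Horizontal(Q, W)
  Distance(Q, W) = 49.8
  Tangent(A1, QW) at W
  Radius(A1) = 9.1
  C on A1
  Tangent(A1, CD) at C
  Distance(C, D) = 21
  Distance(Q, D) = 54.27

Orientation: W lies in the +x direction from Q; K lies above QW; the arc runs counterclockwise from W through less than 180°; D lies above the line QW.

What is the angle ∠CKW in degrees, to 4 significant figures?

127.3°

Q is at the origin; QW is horizontal with |QW| = 49.8 and W on the +x side, so W = (49.80, 0.000). Tangency of A1 to QW means the radius KW is perpendicular to QW, so K = W + (0, 9.1) = (49.80, 9.100). Since KC ⟂ CD (tangency), |KD| = √(9.1² + 21.0²) = 22.89 regardless of where C sits on A1. So D lies on both circle(Q, 54.27) and circle(K, 22.89); the above-QW intersection is D = (44.32, 31.32). C is the foot of the tangent from D: C = (57.04, 14.61).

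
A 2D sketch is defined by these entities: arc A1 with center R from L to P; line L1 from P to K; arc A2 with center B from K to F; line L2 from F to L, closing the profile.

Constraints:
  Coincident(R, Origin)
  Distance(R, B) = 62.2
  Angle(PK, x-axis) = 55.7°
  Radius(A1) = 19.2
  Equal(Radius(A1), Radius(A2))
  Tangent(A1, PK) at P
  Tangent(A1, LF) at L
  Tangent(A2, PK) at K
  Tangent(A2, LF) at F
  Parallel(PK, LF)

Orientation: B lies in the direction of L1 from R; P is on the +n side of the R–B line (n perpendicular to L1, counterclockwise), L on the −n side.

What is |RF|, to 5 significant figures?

65.096

The slot axis is L1's direction at 55.7°, so u = (cos 55.7°, sin 55.7°) = (0.56353, 0.82610) and n = (−sin 55.7°, cos 55.7°) = (-0.82610, 0.56353). R is at the origin and B lies 62.2 along u from R, so B = 62.2·u = (35.051, 51.383). Tangency of A1 to both parallel lines with radius 19.2 puts P and L at R ± 19.2·n: P = (-15.861, 10.820), L = (15.861, -10.820). Equal radii place K and F the same way about B: K = B + 19.2·n = (19.190, 62.203), F = B − 19.2·n = (50.912, 40.564). Then |RF| = |F − R| = 65.096.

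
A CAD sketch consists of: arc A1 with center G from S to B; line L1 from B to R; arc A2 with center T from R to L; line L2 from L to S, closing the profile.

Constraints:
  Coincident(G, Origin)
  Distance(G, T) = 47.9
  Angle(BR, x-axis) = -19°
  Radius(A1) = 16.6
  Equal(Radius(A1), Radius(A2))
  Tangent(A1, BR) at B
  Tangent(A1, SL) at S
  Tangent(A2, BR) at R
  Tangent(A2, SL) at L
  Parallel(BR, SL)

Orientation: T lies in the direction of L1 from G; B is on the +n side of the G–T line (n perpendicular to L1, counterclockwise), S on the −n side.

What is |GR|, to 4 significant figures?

50.69

The slot axis is L1's direction at -19.0°, so u = (cos -19.0°, sin -19.0°) = (0.9455, -0.3256) and n = (−sin -19.0°, cos -19.0°) = (0.3256, 0.9455). G is at the origin and T lies 47.9 along u from G, so T = 47.9·u = (45.29, -15.59). Tangency of A1 to both parallel lines with radius 16.6 puts B and S at G ± 16.6·n: B = (5.404, 15.70), S = (-5.404, -15.70). Equal radii place R and L the same way about T: R = T + 16.6·n = (50.69, 0.1009), L = T − 16.6·n = (39.89, -31.29). Then |GR| = |R − G| = 50.69.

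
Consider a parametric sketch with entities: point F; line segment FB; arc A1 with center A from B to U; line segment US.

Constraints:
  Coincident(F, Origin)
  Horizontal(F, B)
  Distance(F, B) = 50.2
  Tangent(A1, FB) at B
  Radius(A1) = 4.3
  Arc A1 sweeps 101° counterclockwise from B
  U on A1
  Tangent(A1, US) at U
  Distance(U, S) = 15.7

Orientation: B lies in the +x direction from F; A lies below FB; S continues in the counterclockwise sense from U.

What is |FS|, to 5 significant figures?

53.104

F is at the origin; FB is horizontal with |FB| = 50.2 and B on the +x side, so B = (50.200, 0.0000). Since A1 is tangent to FB there, AB ⟂ FB, so A = B + (0, -4.3) = (50.200, -4.3000). On A1, B sits at bearing 90° from A; a 101° counterclockwise sweep puts U at bearing 191°, so U = A + 4.3·(cos 191°, sin 191°) = (45.979, -5.1205). Tangency of A1 to US means the radius AU is perpendicular to US, so US runs along (−sin 191°, cos 191°); with |US| = 15.7, S = (48.975, -20.532). Then |FS| = |S − F| = 53.104.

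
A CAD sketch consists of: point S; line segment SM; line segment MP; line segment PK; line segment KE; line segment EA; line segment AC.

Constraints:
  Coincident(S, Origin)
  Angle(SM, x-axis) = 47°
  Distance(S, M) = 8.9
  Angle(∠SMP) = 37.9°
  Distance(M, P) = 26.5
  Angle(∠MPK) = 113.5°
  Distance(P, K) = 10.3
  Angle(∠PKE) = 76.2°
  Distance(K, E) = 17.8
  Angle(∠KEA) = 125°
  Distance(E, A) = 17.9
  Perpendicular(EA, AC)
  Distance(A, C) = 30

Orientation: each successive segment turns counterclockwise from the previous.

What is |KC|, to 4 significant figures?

32.06

∠KEA = 125.0° gives EA at 54.40° from the x-axis; with |EA| = 17.9, A = (5.561, 6.710). The perpendicularity gives AC at right angles to EA, so AC runs at 144.4°; with |AC| = 30.0, C = (-18.83, 24.17). Then |KC| = |C − K| = 32.06.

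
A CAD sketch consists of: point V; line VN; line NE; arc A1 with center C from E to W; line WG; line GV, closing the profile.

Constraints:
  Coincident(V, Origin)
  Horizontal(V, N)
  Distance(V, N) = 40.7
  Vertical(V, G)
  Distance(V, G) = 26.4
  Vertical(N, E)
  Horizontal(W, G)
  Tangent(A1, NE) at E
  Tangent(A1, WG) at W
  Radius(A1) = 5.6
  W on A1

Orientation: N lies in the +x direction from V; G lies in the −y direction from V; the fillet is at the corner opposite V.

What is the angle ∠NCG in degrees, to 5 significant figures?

114.13°

V is at the origin; V and N share the same y with |VN| = 40.7 and N on the +x side, so N = (40.700, 0.0000). V and G share the same x with |VG| = 26.4 and G on the −y side, so G = (0.0000, -26.400). The virtual corner opposite V is at (40.700, -26.400). Since A1 is tangent to NE there, CE ⟂ NE and A1 meets WG tangentially, so CW is at right angles to WG, with radius 5.6, so the center C sits 5.6 in from both sides at C = (35.100, -20.800). Then cos ∠NCG = CN·CG / (|CN||CG|), giving 114.13°.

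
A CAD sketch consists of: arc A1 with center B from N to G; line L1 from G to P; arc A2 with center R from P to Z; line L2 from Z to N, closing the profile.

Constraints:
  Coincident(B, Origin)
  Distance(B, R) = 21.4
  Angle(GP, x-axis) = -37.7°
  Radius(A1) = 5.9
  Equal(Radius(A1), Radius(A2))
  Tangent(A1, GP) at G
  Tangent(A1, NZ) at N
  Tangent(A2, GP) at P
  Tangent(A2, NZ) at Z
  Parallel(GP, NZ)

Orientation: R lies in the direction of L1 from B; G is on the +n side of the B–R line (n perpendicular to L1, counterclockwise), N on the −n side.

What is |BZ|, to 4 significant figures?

22.20

The slot axis is L1's direction at -37.7°, so u = (cos -37.7°, sin -37.7°) = (0.7912, -0.6115) and n = (−sin -37.7°, cos -37.7°) = (0.6115, 0.7912). B is at the origin and R lies 21.4 along u from B, so R = 21.4·u = (16.93, -13.09). Tangency of A1 to both parallel lines with radius 5.9 puts G and N at B ± 5.9·n: G = (3.608, 4.668), N = (-3.608, -4.668). Equal radii place P and Z the same way about R: P = R + 5.9·n = (20.54, -8.418), Z = R − 5.9·n = (13.32, -17.75). Then |BZ| = |Z − B| = 22.20.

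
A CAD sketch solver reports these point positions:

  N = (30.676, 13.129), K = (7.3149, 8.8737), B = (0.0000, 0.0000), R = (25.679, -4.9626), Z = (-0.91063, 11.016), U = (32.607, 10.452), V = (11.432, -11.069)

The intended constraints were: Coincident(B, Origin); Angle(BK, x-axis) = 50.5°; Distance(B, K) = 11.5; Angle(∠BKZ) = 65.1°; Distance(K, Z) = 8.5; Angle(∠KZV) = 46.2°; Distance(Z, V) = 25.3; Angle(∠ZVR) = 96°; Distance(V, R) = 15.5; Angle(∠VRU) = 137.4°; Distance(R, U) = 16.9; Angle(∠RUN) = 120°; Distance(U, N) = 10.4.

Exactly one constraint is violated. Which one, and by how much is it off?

Distance(U, N) = 10.4 — off by 7.10.

B = (0.00, 0.00) ✓; BK at 50.50° ✓; |BK| = 11.50 ✓; ∠BKZ = 65.10° ✓; |KZ| = 8.500 ✓; ∠KZV = 46.20° ✓; |ZV| = 25.30 ✓; ∠ZVR = 96.00° ✓; |VR| = 15.50 ✓; ∠VRU = 137.4° ✓; |RU| = 16.90 ✓; ∠RUN = 120.0° ✓; |UN| = 3.301 ✗.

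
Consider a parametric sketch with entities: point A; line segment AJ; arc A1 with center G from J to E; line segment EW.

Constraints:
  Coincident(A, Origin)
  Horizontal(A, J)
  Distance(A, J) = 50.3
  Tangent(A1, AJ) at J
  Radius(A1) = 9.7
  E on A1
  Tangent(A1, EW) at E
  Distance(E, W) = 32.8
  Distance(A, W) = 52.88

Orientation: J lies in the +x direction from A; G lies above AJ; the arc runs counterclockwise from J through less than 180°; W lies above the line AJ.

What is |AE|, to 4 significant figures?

59.60

Checks: |GE| = 9.700 ✓; ∠(GE, EW) = 90.00° ✓; |EW| = 32.80 ✓; |AW| = 52.88 ✓.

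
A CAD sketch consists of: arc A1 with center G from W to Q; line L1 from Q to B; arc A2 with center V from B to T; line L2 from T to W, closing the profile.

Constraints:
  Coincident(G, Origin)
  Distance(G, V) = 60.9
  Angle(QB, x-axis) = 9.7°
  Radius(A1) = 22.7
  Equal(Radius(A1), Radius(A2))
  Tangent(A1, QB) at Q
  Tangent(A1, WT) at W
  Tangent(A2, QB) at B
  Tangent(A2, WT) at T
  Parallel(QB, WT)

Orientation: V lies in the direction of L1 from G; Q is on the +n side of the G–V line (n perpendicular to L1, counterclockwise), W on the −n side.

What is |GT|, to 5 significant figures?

64.993

The slot axis is L1's direction at 9.7°, so u = (cos 9.7°, sin 9.7°) = (0.98570, 0.16849) and n = (−sin 9.7°, cos 9.7°) = (-0.16849, 0.98570). G is at the origin and V lies 60.9 along u from G, so V = 60.9·u = (60.029, 10.261). Tangency of A1 to both parallel lines with radius 22.7 puts Q and W at G ± 22.7·n: Q = (-3.8247, 22.375), W = (3.8247, -22.375). Equal radii place B and T the same way about V: B = V + 22.7·n = (56.205, 32.636), T = V − 22.7·n = (63.854, -12.114). Then |GT| = |T − G| = 64.993.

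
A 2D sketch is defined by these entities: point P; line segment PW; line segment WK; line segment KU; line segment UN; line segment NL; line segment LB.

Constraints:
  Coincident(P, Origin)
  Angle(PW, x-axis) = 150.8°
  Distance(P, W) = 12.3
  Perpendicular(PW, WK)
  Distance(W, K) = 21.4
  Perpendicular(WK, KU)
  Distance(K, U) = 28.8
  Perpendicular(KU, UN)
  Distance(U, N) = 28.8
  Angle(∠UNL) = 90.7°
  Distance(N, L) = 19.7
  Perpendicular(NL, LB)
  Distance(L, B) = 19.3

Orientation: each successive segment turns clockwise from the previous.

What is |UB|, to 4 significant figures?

22.19

P is at the origin; PW runs at 150.8° with length 12.3, so W = (-10.74, 6.001). PW ⟂ WK, so WK runs at 60.80°; with |WK| = 21.4, K = (-0.2967, 24.68). WK is perpendicular to KU, so KU runs at -29.20°; with |KU| = 28.8, U = (24.84, 10.63). KU ⟂ UN, so UN runs at -119.2°; with |UN| = 28.8, N = (10.79, -14.51). ∠UNL = 90.7° gives NL at 151.5° from the x-axis; with |NL| = 19.7, L = (-6.520, -5.109). The perpendicularity gives LB at right angles to NL, so LB runs at 61.50°; with |LB| = 19.3, B = (2.690, 11.85). Then |UB| = |B − U| = 22.19.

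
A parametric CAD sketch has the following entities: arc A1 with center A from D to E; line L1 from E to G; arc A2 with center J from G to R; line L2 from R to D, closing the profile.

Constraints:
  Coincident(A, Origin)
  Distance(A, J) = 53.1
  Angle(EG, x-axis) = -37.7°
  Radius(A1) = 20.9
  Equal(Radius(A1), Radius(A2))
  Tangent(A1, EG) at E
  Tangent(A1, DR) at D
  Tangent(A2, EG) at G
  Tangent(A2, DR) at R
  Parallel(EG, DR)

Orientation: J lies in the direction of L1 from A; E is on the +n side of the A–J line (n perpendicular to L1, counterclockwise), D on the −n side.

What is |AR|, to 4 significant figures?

57.07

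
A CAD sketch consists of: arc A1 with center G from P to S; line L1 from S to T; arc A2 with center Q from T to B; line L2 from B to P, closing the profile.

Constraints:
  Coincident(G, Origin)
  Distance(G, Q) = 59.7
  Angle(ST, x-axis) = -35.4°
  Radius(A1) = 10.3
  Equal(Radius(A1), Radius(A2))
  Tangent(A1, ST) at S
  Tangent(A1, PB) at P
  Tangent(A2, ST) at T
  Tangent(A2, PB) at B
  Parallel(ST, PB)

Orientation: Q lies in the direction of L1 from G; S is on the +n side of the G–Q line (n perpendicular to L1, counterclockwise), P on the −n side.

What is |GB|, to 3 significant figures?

60.6

The slot axis is L1's direction at -35.4°, so u = (cos -35.4°, sin -35.4°) = (0.815, -0.579) and n = (−sin -35.4°, cos -35.4°) = (0.579, 0.815). G is at the origin and Q lies 59.7 along u from G, so Q = 59.7·u = (48.7, -34.6). Tangency of A1 to both parallel lines with radius 10.3 puts S and P at G ± 10.3·n: S = (5.97, 8.40), P = (-5.97, -8.40). Equal radii place T and B the same way about Q: T = Q + 10.3·n = (54.6, -26.2), B = Q − 10.3·n = (42.7, -43.0). Then |GB| = |B − G| = 60.6.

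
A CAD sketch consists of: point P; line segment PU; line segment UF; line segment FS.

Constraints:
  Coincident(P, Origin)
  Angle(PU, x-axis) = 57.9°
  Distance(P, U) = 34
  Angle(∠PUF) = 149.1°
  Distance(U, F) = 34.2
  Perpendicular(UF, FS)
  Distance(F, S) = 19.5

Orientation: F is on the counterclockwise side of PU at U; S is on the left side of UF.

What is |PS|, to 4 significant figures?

63.41

P is at the origin; PU runs at 57.9° with length 34.0, so U = 34.0·(cos 57.9°, sin 57.9°) = (18.07, 28.80). ∠PUF = 149.1°, so UF runs at 57.9° + (180° − 149.1°) = 88.80° from the x-axis; with |UF| = 34.2, F = U + 34.2·(cos 88.80°, sin 88.80°) = (18.78, 62.99). UF ⟂ FS; with |FS| = 19.5 on the left of UF, S = F + 19.5·(-0.9998, 0.02094) = (-0.7119, 63.40). Then |PS| = |S − P| = 63.41.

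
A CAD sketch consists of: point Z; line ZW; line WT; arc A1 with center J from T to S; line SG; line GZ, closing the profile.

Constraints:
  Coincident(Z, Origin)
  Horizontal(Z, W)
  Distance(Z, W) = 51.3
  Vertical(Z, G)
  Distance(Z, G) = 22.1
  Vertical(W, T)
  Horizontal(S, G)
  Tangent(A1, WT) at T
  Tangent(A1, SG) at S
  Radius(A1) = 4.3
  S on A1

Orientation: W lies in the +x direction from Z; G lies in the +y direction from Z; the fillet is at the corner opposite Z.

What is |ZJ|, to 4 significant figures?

50.26

Z and G share the same x with |ZG| = 22.1 and G on the +y side, so G = (0.000, 22.10). The virtual corner opposite Z is at (51.30, 22.10). Tangency of A1 to WT means the radius JT is perpendicular to WT and A1 meets SG tangentially, so JS is at right angles to SG, with radius 4.3, so the center J sits 4.3 in from both sides at J = (47.00, 17.80). Then |ZJ| = |J − Z| = 50.26.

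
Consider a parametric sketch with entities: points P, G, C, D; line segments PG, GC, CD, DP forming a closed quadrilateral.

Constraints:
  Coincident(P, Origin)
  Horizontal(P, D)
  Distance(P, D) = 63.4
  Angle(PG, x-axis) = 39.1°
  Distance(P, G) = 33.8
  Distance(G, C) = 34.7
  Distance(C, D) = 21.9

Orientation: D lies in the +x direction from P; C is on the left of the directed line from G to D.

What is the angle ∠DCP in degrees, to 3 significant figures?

76.8°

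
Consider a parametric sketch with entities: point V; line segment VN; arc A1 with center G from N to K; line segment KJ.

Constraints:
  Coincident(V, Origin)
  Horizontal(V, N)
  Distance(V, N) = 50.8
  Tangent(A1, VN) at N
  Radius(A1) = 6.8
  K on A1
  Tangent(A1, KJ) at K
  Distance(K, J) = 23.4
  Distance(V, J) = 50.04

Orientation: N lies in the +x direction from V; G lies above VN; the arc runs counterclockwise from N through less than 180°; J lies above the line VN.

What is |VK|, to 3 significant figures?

57.1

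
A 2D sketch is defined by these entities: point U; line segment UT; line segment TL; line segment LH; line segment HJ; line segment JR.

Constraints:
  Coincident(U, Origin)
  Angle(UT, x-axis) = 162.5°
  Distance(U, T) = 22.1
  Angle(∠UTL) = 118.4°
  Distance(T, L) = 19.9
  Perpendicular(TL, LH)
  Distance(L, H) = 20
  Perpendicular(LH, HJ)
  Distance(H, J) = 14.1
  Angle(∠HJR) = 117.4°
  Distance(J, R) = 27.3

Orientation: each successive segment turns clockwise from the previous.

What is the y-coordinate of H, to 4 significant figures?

29.97

U is at the origin; UT runs at 162.5° with length 22.1, so T = (-21.08, 6.646). ∠UTL = 118.4° gives TL at 100.9° from the x-axis; with |TL| = 19.9, L = (-24.84, 26.19). TL is perpendicular to LH, so LH runs at 10.90°; with |LH| = 20.0, H = (-5.201, 29.97). So H.y = 29.97.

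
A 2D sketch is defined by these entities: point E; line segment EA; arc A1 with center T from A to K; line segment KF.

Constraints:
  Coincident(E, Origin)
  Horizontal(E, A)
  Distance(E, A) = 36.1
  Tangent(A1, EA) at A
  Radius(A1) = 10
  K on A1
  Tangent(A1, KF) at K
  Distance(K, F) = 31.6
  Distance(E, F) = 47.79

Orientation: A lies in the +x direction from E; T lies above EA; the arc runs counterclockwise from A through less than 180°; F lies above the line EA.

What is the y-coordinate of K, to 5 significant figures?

16.167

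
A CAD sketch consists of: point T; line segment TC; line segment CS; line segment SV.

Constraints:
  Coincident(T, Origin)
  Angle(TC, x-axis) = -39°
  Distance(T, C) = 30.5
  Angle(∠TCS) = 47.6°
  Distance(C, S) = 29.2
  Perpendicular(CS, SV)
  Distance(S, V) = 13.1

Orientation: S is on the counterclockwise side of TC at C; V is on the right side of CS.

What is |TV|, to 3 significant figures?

36.7

T is at the origin; TC runs at -39.0° with length 30.5, so C = 30.5·(cos -39.0°, sin -39.0°) = (23.7, -19.2). ∠TCS = 47.6°, so CS runs at -39.0° + (180° − 47.6°) = 93.4° from the x-axis; with |CS| = 29.2, S = C + 29.2·(cos 93.4°, sin 93.4°) = (22.0, 9.95). The perpendicularity gives SV at right angles to CS; with |SV| = 13.1 on the right of CS, V = S + 13.1·(0.998, 0.0593) = (35.0, 10.7). Then |TV| = |V − T| = 36.7.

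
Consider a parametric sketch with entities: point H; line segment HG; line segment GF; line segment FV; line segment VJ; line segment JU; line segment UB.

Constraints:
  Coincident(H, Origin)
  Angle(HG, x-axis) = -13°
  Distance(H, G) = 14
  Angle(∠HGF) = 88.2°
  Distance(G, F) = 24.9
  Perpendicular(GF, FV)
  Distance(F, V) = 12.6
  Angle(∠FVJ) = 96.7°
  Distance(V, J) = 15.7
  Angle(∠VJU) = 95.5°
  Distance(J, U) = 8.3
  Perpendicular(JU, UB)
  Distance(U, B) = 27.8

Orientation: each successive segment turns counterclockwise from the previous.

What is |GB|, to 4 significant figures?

34.73

H is at the origin; HG runs at -13.0° with length 14.0, so G = (13.64, -3.149). ∠HGF = 88.2° gives GF at 78.80° from the x-axis; with |GF| = 24.9, F = (18.48, 21.28). GF ⟂ FV, so FV runs at 168.8°; with |FV| = 12.6, V = (6.118, 23.72). ∠FVJ = 96.7° gives VJ at -107.9° from the x-axis; with |VJ| = 15.7, J = (1.292, 8.784). ∠VJU = 95.5° gives JU at -23.40° from the x-axis; with |JU| = 8.3, U = (8.909, 5.487). The perpendicularity gives UB at right angles to JU, so UB runs at 66.60°; with |UB| = 27.8, B = (19.95, 31.00). Then |GB| = |B − G| = 34.73.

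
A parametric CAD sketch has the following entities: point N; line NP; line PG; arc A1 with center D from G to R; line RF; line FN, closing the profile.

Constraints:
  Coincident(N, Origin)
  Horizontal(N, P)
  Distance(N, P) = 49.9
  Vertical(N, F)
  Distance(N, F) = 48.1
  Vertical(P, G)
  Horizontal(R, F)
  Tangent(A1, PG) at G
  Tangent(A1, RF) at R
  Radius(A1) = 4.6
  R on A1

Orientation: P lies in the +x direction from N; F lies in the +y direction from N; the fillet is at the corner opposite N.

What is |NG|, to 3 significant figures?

66.2

N is at the origin; NP is horizontal with |NP| = 49.9 and P on the +x side, so P = (49.9, 0.00). N and F share the same x with |NF| = 48.1 and F on the +y side, so F = (0.00, 48.1). The virtual corner opposite N is at (49.9, 48.1). A1 meets PG tangentially, so DG is at right angles to PG and the tangent condition forces DR to be normal to RF, with radius 4.6, so the center D sits 4.6 in from both sides at D = (45.3, 43.5). That places the tangent points at G = (49.9, 43.5) on PG and R = (45.3, 48.1) on RF. Then |NG| = |G − N| = 66.2.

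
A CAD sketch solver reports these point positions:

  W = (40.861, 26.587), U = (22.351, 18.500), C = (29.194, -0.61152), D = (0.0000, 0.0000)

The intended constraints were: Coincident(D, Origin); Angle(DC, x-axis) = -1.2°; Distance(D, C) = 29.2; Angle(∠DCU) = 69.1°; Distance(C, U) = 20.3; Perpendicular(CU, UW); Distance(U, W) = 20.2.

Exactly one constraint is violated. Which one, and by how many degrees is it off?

Perpendicular(CU, UW) — off by 3.90°.

D = (0.00, 0.00) ✓; DC at -1.200° ✓; |DC| = 29.20 ✓; ∠DCU = 69.10° ✓; |CU| = 20.30 ✓; ∠(CU, UW) = 86.10° ✗; |UW| = 20.20 ✓.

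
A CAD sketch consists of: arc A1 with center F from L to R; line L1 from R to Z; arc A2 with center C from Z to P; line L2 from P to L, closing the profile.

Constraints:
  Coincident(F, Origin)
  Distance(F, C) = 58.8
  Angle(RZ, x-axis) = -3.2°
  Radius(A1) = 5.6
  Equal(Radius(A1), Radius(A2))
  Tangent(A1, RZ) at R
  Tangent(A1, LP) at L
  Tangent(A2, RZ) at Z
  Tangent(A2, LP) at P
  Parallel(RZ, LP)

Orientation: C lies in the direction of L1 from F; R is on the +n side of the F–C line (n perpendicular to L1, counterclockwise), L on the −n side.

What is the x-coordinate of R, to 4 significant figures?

0.3126

F is at the origin and C lies 58.8 along u from F, so C = 58.8·u = (58.71, -3.282). Tangency of A1 to both parallel lines with radius 5.6 puts R and L at F ± 5.6·n: R = (0.3126, 5.591), L = (-0.3126, -5.591). So R.x = 0.3126.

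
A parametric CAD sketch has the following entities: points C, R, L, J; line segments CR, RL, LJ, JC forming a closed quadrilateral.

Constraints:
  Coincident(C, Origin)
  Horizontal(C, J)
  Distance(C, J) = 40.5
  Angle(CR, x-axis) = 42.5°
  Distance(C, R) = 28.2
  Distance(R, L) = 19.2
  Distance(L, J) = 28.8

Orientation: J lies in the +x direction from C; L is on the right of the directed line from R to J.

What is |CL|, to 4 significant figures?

11.96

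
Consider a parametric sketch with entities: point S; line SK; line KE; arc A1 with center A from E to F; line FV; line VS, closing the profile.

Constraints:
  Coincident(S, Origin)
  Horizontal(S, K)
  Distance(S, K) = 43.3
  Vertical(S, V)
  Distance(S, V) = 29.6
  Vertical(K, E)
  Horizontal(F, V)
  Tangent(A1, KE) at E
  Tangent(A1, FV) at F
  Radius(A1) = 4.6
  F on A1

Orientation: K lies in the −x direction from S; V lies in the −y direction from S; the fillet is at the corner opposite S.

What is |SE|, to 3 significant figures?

50.0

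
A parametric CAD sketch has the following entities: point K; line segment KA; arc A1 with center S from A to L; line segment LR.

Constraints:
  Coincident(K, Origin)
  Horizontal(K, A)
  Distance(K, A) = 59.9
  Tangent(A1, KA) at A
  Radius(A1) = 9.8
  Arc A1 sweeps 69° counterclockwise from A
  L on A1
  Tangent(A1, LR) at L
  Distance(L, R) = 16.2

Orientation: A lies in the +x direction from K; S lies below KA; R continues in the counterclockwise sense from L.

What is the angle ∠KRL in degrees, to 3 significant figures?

85.5°

K is at the origin; K and A share the same y with |KA| = 59.9 and A on the +x side, so A = (59.9, 0.00). The tangent condition forces SA to be normal to KA, so S = A + (0, -9.8) = (59.9, -9.80). On A1, A sits at bearing 90° from S; a 69° counterclockwise sweep puts L at bearing 159°, so L = S + 9.8·(cos 159°, sin 159°) = (50.8, -6.29). Since A1 is tangent to LR there, SL ⟂ LR, so LR runs along (−sin 159°, cos 159°); with |LR| = 16.2, R = (44.9, -21.4). Then cos ∠KRL = RK·RL / (|RK||RL|), giving 85.5°.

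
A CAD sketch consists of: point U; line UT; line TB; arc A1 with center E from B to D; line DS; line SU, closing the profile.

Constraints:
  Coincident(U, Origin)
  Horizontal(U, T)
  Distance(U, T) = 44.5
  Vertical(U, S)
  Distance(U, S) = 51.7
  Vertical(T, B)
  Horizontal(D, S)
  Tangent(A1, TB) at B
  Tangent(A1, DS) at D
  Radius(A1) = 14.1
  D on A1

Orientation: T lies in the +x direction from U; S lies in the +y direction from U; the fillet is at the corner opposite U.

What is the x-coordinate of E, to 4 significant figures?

30.40

U and S share the same x with |US| = 51.7 and S on the +y side, so S = (0.000, 51.70). The virtual corner opposite U is at (44.50, 51.70). The tangent condition forces EB to be normal to TB and A1 meets DS tangentially, so ED is at right angles to DS, with radius 14.1, so the center E sits 14.1 in from both sides at E = (30.40, 37.60). So E.x = 30.40.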